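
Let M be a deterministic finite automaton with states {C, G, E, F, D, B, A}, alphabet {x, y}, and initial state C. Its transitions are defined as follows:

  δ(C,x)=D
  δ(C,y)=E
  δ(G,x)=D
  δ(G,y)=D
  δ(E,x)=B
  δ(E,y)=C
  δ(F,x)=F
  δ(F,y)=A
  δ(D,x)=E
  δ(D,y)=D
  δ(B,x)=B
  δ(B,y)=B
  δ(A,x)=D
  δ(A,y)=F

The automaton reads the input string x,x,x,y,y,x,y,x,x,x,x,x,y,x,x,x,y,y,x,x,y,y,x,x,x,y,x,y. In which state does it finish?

B

C → D → E → B → B → B → B → B → B → B → B → B → B → B → B → B → B → B → B → B → B → B → B → B → B → B → B → B → B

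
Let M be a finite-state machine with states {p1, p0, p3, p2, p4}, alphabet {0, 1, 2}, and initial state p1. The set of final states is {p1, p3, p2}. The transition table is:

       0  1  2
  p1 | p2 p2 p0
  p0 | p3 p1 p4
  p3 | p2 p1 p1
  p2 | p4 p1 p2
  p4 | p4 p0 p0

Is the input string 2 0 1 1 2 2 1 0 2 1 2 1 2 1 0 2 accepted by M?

Trace: p1 -2-> p0 -0-> p3 -1-> p1 -1-> p2 -2-> p2 -2-> p2 -1-> p1 -0-> p2 -2-> p2 -1-> p1 -2-> p0 -1-> p1 -2-> p0 -1-> p1 -0-> p2 -2-> p2
End state p2 is accepting.

Yes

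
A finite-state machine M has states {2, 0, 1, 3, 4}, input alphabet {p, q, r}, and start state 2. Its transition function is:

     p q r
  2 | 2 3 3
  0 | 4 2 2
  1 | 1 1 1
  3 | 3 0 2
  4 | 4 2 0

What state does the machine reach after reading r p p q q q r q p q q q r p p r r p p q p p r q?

3

Trace: 2 -r-> 3 -p-> 3 -p-> 3 -q-> 0 -q-> 2 -q-> 3 -r-> 2 -q-> 3 -p-> 3 -q-> 0 -q-> 2 -q-> 3 -r-> 2 -p-> 2 -p-> 2 -r-> 3 -r-> 2 -p-> 2 -p-> 2 -q-> 3 -p-> 3 -p-> 3 -r-> 2 -q-> 3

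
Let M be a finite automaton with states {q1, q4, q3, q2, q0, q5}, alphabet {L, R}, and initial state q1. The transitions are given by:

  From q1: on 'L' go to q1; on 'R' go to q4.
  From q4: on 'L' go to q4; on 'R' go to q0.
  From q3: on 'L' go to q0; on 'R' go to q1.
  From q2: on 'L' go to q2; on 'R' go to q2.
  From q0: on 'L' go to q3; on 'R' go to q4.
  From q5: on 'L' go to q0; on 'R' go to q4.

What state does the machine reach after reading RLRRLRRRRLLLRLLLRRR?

Trace: q1 -R-> q4 -L-> q4 -R-> q0 -R-> q4 -L-> q4 -R-> q0 -R-> q4 -R-> q0 -R-> q4 -L-> q4 -L-> q4 -L-> q4 -R-> q0 -L-> q3 -L-> q0 -L-> q3 -R-> q1 -R-> q4 -R-> q0

q0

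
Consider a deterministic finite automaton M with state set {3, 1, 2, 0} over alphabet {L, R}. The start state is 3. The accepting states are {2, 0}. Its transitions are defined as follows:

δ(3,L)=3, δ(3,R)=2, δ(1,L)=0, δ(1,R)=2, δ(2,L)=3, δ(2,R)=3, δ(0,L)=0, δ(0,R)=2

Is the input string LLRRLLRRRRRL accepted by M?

No

start at 3
read 'L': 3 → 3
read 'L': 3 → 3
read 'R': 3 → 2
read 'R': 2 → 3
read 'L': 3 → 3
read 'L': 3 → 3
read 'R': 3 → 2
read 'R': 2 → 3
read 'R': 3 → 2
read 'R': 2 → 3
read 'R': 3 → 2
read 'L': 2 → 3
End state 3 is not accepting.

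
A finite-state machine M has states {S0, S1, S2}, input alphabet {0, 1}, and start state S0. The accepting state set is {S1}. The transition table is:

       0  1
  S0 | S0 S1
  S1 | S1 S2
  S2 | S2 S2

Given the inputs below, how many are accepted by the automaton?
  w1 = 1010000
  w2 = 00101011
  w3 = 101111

w1: Trace: S0 -1-> S1 -0-> S1 -1-> S2 -0-> S2 -0-> S2 -0-> S2 -0-> S2  → end S2, rejected
w2: Trace: S0 -0-> S0 -0-> S0 -1-> S1 -0-> S1 -1-> S2 -0-> S2 -1-> S2 -1-> S2  → end S2, rejected
w3: Trace: S0 -1-> S1 -0-> S1 -1-> S2 -1-> S2 -1-> S2 -1-> S2  → end S2, rejected

0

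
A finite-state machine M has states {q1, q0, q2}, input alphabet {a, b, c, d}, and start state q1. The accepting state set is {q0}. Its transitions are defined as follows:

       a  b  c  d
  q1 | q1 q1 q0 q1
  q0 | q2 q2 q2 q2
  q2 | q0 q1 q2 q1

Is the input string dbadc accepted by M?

Trace: q1 -d-> q1 -b-> q1 -a-> q1 -d-> q1 -c-> q0
End state q0 is accepting.

Yes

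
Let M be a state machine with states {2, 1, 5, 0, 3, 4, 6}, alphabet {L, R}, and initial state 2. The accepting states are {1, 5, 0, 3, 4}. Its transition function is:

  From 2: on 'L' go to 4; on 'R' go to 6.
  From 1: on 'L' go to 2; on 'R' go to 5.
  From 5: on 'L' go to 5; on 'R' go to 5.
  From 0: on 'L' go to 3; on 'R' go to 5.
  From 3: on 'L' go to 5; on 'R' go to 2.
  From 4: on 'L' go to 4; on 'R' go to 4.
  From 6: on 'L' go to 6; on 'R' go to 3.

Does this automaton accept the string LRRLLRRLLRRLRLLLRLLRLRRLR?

Yes

start at 2
read 'L': 2 → 4
read 'R': 4 → 4
read 'R': 4 → 4
read 'L': 4 → 4
read 'L': 4 → 4
read 'R': 4 → 4
read 'R': 4 → 4
read 'L': 4 → 4
read 'L': 4 → 4
read 'R': 4 → 4
read 'R': 4 → 4
read 'L': 4 → 4
read 'R': 4 → 4
read 'L': 4 → 4
read 'L': 4 → 4
read 'L': 4 → 4
read 'R': 4 → 4
read 'L': 4 → 4
read 'L': 4 → 4
read 'R': 4 → 4
read 'L': 4 → 4
read 'R': 4 → 4
read 'R': 4 → 4
read 'L': 4 → 4
read 'R': 4 → 4
End state 4 is accepting.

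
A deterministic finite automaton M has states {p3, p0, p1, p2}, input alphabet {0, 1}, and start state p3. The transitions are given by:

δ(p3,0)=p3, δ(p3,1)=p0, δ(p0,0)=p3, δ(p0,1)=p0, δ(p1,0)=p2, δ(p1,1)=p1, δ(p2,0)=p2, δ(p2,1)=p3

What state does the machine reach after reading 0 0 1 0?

p3

Trace: p3 -0-> p3 -0-> p3 -1-> p0 -0-> p3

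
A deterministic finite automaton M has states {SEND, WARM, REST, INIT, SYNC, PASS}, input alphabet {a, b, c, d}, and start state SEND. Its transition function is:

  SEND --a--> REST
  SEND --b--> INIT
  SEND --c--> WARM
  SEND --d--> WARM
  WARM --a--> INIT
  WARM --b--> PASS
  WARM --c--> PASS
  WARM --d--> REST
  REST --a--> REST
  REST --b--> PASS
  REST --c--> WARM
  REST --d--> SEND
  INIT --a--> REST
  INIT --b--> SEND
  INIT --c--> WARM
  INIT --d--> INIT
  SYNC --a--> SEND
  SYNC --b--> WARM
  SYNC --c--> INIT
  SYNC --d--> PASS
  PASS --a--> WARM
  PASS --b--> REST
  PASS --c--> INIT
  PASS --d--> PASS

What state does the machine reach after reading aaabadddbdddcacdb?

PASS

SEND → REST → REST → REST → PASS → WARM → REST → SEND → WARM → PASS → PASS → PASS → PASS → INIT → REST → WARM → REST → PASS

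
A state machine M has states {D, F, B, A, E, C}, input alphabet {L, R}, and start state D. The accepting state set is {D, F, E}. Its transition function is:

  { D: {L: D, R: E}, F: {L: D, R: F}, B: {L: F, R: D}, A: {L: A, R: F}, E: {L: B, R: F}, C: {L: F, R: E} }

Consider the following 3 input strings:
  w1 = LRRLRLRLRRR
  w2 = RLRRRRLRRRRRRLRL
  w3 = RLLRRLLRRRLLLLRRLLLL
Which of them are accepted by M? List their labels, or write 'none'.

w1: Trace: D -L-> D -R-> E -R-> F -L-> D -R-> E -L-> B -R-> D -L-> D -R-> E -R-> F -R-> F  → end F, accepted
w2: Trace: D -R-> E -L-> B -R-> D -R-> E -R-> F -R-> F -L-> D -R-> E -R-> F -R-> F -R-> F -R-> F -R-> F -L-> D -R-> E -L-> B  → end B, rejected
w3: Trace: D -R-> E -L-> B -L-> F -R-> F -R-> F -L-> D -L-> D -R-> E -R-> F -R-> F -L-> D -L-> D -L-> D -L-> D -R-> E -R-> F -L-> D -L-> D -L-> D -L-> D  → end D, accepted

w1, w3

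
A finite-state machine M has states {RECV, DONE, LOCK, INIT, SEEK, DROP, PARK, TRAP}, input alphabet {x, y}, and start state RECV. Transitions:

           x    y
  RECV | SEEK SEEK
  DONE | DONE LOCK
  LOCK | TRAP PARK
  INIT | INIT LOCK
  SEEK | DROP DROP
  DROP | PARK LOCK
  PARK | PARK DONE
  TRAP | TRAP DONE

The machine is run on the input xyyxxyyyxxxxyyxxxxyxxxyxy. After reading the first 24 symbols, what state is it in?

TRAP

start at RECV
read 'x': RECV → SEEK
read 'y': SEEK → DROP
read 'y': DROP → LOCK
read 'x': LOCK → TRAP
read 'x': TRAP → TRAP
read 'y': TRAP → DONE
read 'y': DONE → LOCK
read 'y': LOCK → PARK
read 'x': PARK → PARK
read 'x': PARK → PARK
read 'x': PARK → PARK
read 'x': PARK → PARK
read 'y': PARK → DONE
read 'y': DONE → LOCK
read 'x': LOCK → TRAP
read 'x': TRAP → TRAP
read 'x': TRAP → TRAP
read 'x': TRAP → TRAP
read 'y': TRAP → DONE
read 'x': DONE → DONE
read 'x': DONE → DONE
read 'x': DONE → DONE
read 'y': DONE → LOCK
read 'x': LOCK → TRAP
After 24 symbols: TRAP.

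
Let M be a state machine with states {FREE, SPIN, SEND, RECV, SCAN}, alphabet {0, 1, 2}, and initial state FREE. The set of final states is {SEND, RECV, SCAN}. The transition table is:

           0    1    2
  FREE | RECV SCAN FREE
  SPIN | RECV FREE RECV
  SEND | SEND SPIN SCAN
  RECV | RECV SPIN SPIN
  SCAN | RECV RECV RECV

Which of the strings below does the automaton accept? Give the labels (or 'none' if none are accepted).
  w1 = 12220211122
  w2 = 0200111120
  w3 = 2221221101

w1, w2

w1: FREE → SCAN → RECV → SPIN → RECV → RECV → SPIN → FREE → SCAN → RECV → SPIN → RECV  → end RECV, accepted
w2: FREE → RECV → SPIN → RECV → RECV → SPIN → FREE → SCAN → RECV → SPIN → RECV  → end RECV, accepted
w3: FREE → FREE → FREE → FREE → SCAN → RECV → SPIN → FREE → SCAN → RECV → SPIN  → end SPIN, rejected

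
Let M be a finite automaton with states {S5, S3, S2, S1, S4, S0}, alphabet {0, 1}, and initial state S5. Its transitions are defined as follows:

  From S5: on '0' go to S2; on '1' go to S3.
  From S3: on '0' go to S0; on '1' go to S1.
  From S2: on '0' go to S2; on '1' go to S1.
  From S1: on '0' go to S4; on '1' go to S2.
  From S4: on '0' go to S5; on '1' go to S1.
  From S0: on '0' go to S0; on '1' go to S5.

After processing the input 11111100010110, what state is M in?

S2

S5 → S3 → S1 → S2 → S1 → S2 → S1 → S4 → S5 → S2 → S1 → S4 → S1 → S2 → S2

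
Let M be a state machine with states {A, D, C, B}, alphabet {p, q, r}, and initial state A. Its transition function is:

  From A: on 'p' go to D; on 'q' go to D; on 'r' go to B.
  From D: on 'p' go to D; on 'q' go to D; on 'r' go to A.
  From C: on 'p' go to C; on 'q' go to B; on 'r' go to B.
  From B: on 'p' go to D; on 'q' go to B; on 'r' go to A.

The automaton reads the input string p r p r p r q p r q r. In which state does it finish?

start at A
read 'p': A → D
read 'r': D → A
read 'p': A → D
read 'r': D → A
read 'p': A → D
read 'r': D → A
read 'q': A → D
read 'p': D → D
read 'r': D → A
read 'q': A → D
read 'r': D → A

A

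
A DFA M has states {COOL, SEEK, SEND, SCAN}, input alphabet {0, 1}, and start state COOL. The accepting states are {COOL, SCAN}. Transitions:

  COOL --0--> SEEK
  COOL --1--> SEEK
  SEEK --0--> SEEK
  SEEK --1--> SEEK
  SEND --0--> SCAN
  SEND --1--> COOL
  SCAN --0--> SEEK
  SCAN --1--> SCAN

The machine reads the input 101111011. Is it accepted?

No

Trace: COOL -1-> SEEK -0-> SEEK -1-> SEEK -1-> SEEK -1-> SEEK -1-> SEEK -0-> SEEK -1-> SEEK -1-> SEEK
End state SEEK is not accepting.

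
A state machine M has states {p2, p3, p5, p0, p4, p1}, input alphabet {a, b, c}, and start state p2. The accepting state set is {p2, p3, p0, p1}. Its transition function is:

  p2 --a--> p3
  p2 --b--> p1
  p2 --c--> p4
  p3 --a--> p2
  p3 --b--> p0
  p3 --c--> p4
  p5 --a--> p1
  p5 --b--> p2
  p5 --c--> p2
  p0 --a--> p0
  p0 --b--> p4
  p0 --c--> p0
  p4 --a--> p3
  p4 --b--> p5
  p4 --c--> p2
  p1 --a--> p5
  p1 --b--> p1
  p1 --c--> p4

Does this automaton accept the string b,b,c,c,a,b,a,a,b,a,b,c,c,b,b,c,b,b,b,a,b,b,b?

p2 → p1 → p1 → p4 → p2 → p3 → p0 → p0 → p0 → p4 → p3 → p0 → p0 → p0 → p4 → p5 → p2 → p1 → p1 → p1 → p5 → p2 → p1 → p1
End state p1 is accepting.

Yes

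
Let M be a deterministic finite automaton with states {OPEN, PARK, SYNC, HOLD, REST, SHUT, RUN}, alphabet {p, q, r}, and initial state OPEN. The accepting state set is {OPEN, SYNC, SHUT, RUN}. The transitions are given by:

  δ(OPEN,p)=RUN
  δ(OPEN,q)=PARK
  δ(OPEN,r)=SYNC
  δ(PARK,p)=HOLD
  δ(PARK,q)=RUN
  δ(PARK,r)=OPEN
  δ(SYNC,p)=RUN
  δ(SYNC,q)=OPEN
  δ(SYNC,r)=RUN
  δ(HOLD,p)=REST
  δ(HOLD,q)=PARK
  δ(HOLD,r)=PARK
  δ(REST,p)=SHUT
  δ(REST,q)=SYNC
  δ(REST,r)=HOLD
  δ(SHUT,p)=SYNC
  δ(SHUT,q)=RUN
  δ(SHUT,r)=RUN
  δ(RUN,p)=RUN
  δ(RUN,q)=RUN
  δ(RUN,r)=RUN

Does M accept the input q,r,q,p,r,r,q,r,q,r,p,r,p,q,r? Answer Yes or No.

Yes

Trace: OPEN -q-> PARK -r-> OPEN -q-> PARK -p-> HOLD -r-> PARK -r-> OPEN -q-> PARK -r-> OPEN -q-> PARK -r-> OPEN -p-> RUN -r-> RUN -p-> RUN -q-> RUN -r-> RUN
End state RUN is accepting.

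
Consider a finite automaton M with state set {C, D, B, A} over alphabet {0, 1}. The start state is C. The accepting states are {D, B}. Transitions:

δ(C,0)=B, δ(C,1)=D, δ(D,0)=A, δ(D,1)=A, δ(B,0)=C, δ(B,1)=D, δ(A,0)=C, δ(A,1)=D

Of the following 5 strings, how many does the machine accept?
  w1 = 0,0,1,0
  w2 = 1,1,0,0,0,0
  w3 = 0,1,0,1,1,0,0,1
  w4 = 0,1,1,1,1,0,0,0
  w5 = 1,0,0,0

3

w1: Trace: C -0-> B -0-> C -1-> D -0-> A  → end A, rejected
w2: Trace: C -1-> D -1-> A -0-> C -0-> B -0-> C -0-> B  → end B, accepted
w3: Trace: C -0-> B -1-> D -0-> A -1-> D -1-> A -0-> C -0-> B -1-> D  → end D, accepted
w4: Trace: C -0-> B -1-> D -1-> A -1-> D -1-> A -0-> C -0-> B -0-> C  → end C, rejected
w5: Trace: C -1-> D -0-> A -0-> C -0-> B  → end B, accepted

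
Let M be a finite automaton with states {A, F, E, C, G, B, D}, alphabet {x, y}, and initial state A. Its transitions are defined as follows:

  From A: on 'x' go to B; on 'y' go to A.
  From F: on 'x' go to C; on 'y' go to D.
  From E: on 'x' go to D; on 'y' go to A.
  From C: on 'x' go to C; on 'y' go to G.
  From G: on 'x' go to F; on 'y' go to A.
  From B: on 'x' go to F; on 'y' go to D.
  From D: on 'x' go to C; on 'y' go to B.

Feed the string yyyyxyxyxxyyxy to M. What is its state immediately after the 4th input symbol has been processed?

Trace: A -y-> A -y-> A -y-> A -y-> A
After 4 symbols: A.

A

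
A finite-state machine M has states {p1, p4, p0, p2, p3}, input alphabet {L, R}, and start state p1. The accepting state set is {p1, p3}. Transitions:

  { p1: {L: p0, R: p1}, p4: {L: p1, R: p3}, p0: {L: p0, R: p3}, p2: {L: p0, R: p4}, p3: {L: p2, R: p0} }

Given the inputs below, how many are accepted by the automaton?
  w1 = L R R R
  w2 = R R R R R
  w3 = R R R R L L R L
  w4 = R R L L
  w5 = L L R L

2

w1: Trace: p1 -L-> p0 -R-> p3 -R-> p0 -R-> p3  → end p3, accepted
w2: Trace: p1 -R-> p1 -R-> p1 -R-> p1 -R-> p1 -R-> p1  → end p1, accepted
w3: Trace: p1 -R-> p1 -R-> p1 -R-> p1 -R-> p1 -L-> p0 -L-> p0 -R-> p3 -L-> p2  → end p2, rejected
w4: Trace: p1 -R-> p1 -R-> p1 -L-> p0 -L-> p0  → end p0, rejected
w5: Trace: p1 -L-> p0 -L-> p0 -R-> p3 -L-> p2  → end p2, rejected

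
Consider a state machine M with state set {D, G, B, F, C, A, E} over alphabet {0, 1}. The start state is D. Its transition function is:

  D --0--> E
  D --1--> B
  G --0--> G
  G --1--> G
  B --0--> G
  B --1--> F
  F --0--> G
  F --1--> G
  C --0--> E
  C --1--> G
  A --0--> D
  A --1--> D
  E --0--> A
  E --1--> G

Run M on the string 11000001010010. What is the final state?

G

Trace: D -1-> B -1-> F -0-> G -0-> G -0-> G -0-> G -0-> G -1-> G -0-> G -1-> G -0-> G -0-> G -1-> G -0-> G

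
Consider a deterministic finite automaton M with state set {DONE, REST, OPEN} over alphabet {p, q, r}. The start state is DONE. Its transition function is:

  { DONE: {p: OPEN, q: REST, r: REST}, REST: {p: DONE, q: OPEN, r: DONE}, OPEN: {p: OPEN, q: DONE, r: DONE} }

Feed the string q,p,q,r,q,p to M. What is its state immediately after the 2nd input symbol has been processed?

DONE

DONE → REST → DONE
After 2 symbols: DONE.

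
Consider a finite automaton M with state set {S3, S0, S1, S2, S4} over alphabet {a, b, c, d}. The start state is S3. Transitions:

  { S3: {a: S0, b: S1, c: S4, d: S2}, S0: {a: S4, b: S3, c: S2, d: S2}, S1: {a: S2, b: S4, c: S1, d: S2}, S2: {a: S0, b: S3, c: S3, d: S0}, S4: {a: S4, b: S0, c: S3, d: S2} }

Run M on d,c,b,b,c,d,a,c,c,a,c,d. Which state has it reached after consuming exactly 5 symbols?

S3 → S2 → S3 → S1 → S4 → S3
After 5 symbols: S3.

S3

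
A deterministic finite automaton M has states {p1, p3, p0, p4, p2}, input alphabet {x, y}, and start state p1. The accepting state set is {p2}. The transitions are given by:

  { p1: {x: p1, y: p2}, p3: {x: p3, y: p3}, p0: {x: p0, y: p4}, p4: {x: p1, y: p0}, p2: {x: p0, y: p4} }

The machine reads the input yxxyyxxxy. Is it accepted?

p1 → p2 → p0 → p0 → p4 → p0 → p0 → p0 → p0 → p4
End state p4 is not accepting.

No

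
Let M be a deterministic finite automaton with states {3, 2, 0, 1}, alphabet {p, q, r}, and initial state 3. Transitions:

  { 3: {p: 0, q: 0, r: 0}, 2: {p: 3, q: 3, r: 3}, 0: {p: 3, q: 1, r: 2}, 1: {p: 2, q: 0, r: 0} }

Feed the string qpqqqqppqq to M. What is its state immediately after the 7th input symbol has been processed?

Trace: 3 -q-> 0 -p-> 3 -q-> 0 -q-> 1 -q-> 0 -q-> 1 -p-> 2
After 7 symbols: 2.

2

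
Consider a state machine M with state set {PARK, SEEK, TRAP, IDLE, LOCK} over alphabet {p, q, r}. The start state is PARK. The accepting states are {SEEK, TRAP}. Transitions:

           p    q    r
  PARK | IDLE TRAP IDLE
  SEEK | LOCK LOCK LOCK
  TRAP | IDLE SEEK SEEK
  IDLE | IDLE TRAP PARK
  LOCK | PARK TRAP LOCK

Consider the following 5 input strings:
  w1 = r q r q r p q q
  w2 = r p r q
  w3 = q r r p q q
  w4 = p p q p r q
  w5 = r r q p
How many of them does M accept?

4

w1: Trace: PARK -r-> IDLE -q-> TRAP -r-> SEEK -q-> LOCK -r-> LOCK -p-> PARK -q-> TRAP -q-> SEEK  → end SEEK, accepted
w2: Trace: PARK -r-> IDLE -p-> IDLE -r-> PARK -q-> TRAP  → end TRAP, accepted
w3: Trace: PARK -q-> TRAP -r-> SEEK -r-> LOCK -p-> PARK -q-> TRAP -q-> SEEK  → end SEEK, accepted
w4: Trace: PARK -p-> IDLE -p-> IDLE -q-> TRAP -p-> IDLE -r-> PARK -q-> TRAP  → end TRAP, accepted
w5: Trace: PARK -r-> IDLE -r-> PARK -q-> TRAP -p-> IDLE  → end IDLE, rejected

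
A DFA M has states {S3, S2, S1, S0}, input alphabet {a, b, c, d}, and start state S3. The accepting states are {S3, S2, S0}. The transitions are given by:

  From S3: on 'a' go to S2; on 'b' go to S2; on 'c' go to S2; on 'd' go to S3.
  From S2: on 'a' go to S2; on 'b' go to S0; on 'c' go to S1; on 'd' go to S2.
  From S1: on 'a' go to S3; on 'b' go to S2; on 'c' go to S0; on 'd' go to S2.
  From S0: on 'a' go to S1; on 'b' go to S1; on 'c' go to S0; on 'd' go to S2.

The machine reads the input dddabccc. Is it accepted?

Yes

Trace: S3 -d-> S3 -d-> S3 -d-> S3 -a-> S2 -b-> S0 -c-> S0 -c-> S0 -c-> S0
End state S0 is accepting.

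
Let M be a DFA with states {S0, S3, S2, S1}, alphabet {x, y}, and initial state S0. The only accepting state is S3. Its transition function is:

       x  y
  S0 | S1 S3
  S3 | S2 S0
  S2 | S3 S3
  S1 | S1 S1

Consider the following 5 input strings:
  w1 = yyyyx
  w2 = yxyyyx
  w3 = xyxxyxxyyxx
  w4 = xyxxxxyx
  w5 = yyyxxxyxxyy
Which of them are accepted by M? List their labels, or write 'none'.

w5

w1: Trace: S0 -y-> S3 -y-> S0 -y-> S3 -y-> S0 -x-> S1  → end S1, rejected
w2: Trace: S0 -y-> S3 -x-> S2 -y-> S3 -y-> S0 -y-> S3 -x-> S2  → end S2, rejected
w3: Trace: S0 -x-> S1 -y-> S1 -x-> S1 -x-> S1 -y-> S1 -x-> S1 -x-> S1 -y-> S1 -y-> S1 -x-> S1 -x-> S1  → end S1, rejected
w4: Trace: S0 -x-> S1 -y-> S1 -x-> S1 -x-> S1 -x-> S1 -x-> S1 -y-> S1 -x-> S1  → end S1, rejected
w5: Trace: S0 -y-> S3 -y-> S0 -y-> S3 -x-> S2 -x-> S3 -x-> S2 -y-> S3 -x-> S2 -x-> S3 -y-> S0 -y-> S3  → end S3, accepted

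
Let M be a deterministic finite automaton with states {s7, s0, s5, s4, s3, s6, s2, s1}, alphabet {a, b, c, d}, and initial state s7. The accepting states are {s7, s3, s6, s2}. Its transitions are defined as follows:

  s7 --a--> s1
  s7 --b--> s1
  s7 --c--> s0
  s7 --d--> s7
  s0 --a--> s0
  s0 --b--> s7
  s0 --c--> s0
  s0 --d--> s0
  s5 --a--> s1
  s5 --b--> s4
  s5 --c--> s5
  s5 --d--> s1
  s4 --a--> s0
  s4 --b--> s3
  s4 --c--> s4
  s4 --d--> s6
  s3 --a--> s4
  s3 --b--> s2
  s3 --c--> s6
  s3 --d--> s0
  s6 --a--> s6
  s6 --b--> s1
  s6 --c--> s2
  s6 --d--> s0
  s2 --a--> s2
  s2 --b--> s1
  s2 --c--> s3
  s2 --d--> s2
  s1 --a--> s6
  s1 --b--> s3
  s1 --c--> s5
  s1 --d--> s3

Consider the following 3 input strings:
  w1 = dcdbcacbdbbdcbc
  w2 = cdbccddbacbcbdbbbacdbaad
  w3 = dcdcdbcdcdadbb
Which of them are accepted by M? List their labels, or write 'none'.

none

w1:
  start at s7
  read 'd': s7 → s7
  read 'c': s7 → s0
  read 'd': s0 → s0
  read 'b': s0 → s7
  read 'c': s7 → s0
  read 'a': s0 → s0
  read 'c': s0 → s0
  read 'b': s0 → s7
  read 'd': s7 → s7
  read 'b': s7 → s1
  read 'b': s1 → s3
  read 'd': s3 → s0
  read 'c': s0 → s0
  read 'b': s0 → s7
  read 'c': s7 → s0
  end s0, rejected
w2:
  start at s7
  read 'c': s7 → s0
  read 'd': s0 → s0
  read 'b': s0 → s7
  read 'c': s7 → s0
  read 'c': s0 → s0
  read 'd': s0 → s0
  read 'd': s0 → s0
  read 'b': s0 → s7
  read 'a': s7 → s1
  read 'c': s1 → s5
  read 'b': s5 → s4
  read 'c': s4 → s4
  read 'b': s4 → s3
  read 'd': s3 → s0
  read 'b': s0 → s7
  read 'b': s7 → s1
  read 'b': s1 → s3
  read 'a': s3 → s4
  read 'c': s4 → s4
  read 'd': s4 → s6
  read 'b': s6 → s1
  read 'a': s1 → s6
  read 'a': s6 → s6
  read 'd': s6 → s0
  end s0, rejected
w3:
  start at s7
  read 'd': s7 → s7
  read 'c': s7 → s0
  read 'd': s0 → s0
  read 'c': s0 → s0
  read 'd': s0 → s0
  read 'b': s0 → s7
  read 'c': s7 → s0
  read 'd': s0 → s0
  read 'c': s0 → s0
  read 'd': s0 → s0
  read 'a': s0 → s0
  read 'd': s0 → s0
  read 'b': s0 → s7
  read 'b': s7 → s1
  end s1, rejected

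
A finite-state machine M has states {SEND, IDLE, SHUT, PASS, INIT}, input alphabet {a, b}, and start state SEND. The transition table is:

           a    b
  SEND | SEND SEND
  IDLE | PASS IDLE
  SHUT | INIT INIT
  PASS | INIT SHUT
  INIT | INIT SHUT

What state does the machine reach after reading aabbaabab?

start at SEND
read 'a': SEND → SEND
read 'a': SEND → SEND
read 'b': SEND → SEND
read 'b': SEND → SEND
read 'a': SEND → SEND
read 'a': SEND → SEND
read 'b': SEND → SEND
read 'a': SEND → SEND
read 'b': SEND → SEND

SEND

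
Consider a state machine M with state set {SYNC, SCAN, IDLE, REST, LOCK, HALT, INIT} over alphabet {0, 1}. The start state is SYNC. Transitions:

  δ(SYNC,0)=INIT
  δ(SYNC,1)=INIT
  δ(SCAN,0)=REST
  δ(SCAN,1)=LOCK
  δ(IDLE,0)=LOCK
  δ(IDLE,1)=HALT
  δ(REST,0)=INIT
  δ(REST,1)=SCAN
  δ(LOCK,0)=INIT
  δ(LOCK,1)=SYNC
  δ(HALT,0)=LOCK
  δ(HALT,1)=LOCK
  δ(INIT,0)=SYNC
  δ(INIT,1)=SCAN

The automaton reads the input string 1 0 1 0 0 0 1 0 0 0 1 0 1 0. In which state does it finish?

Trace: SYNC -1-> INIT -0-> SYNC -1-> INIT -0-> SYNC -0-> INIT -0-> SYNC -1-> INIT -0-> SYNC -0-> INIT -0-> SYNC -1-> INIT -0-> SYNC -1-> INIT -0-> SYNC

SYNC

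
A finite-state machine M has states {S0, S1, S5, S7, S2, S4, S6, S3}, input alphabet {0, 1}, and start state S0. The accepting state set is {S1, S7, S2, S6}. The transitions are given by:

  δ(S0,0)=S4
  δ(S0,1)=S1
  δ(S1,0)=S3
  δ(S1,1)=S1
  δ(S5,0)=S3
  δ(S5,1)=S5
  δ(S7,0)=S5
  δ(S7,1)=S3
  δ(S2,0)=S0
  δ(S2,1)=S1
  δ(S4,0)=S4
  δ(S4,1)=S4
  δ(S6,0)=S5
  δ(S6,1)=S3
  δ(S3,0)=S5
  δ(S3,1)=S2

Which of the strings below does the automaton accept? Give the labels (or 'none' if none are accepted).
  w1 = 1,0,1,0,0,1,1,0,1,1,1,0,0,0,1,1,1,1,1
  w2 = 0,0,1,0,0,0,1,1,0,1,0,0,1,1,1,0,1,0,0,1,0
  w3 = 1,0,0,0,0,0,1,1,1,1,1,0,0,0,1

w3

w1: Trace: S0 -1-> S1 -0-> S3 -1-> S2 -0-> S0 -0-> S4 -1-> S4 -1-> S4 -0-> S4 -1-> S4 -1-> S4 -1-> S4 -0-> S4 -0-> S4 -0-> S4 -1-> S4 -1-> S4 -1-> S4 -1-> S4 -1-> S4  → end S4, rejected
w2: Trace: S0 -0-> S4 -0-> S4 -1-> S4 -0-> S4 -0-> S4 -0-> S4 -1-> S4 -1-> S4 -0-> S4 -1-> S4 -0-> S4 -0-> S4 -1-> S4 -1-> S4 -1-> S4 -0-> S4 -1-> S4 -0-> S4 -0-> S4 -1-> S4 -0-> S4  → end S4, rejected
w3: Trace: S0 -1-> S1 -0-> S3 -0-> S5 -0-> S3 -0-> S5 -0-> S3 -1-> S2 -1-> S1 -1-> S1 -1-> S1 -1-> S1 -0-> S3 -0-> S5 -0-> S3 -1-> S2  → end S2, accepted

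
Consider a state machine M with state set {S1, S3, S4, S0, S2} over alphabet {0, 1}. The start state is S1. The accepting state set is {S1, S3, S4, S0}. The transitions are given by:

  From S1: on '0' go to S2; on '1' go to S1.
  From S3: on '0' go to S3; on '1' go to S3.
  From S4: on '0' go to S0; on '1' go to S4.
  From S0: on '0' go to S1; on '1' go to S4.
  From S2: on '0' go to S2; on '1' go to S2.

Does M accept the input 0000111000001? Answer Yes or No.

No

S1 → S2 → S2 → S2 → S2 → S2 → S2 → S2 → S2 → S2 → S2 → S2 → S2 → S2
End state S2 is not accepting.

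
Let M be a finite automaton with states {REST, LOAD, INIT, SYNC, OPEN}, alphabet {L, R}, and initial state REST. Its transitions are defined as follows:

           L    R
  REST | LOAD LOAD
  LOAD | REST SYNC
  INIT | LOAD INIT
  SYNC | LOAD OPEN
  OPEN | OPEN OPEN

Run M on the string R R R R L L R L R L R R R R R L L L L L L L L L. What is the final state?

OPEN

REST → LOAD → SYNC → OPEN → OPEN → OPEN → OPEN → OPEN → OPEN → OPEN → OPEN → OPEN → OPEN → OPEN → OPEN → OPEN → OPEN → OPEN → OPEN → OPEN → OPEN → OPEN → OPEN → OPEN → OPEN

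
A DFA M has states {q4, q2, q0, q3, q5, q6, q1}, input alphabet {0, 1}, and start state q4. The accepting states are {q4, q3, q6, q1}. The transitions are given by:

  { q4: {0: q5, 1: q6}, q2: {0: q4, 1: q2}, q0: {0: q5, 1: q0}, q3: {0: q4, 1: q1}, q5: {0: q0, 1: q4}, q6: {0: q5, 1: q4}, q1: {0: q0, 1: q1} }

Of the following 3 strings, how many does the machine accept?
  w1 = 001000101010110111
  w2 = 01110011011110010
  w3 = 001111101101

w1: Trace: q4 -0-> q5 -0-> q0 -1-> q0 -0-> q5 -0-> q0 -0-> q5 -1-> q4 -0-> q5 -1-> q4 -0-> q5 -1-> q4 -0-> q5 -1-> q4 -1-> q6 -0-> q5 -1-> q4 -1-> q6 -1-> q4  → end q4, accepted
w2: Trace: q4 -0-> q5 -1-> q4 -1-> q6 -1-> q4 -0-> q5 -0-> q0 -1-> q0 -1-> q0 -0-> q5 -1-> q4 -1-> q6 -1-> q4 -1-> q6 -0-> q5 -0-> q0 -1-> q0 -0-> q5  → end q5, rejected
w3: Trace: q4 -0-> q5 -0-> q0 -1-> q0 -1-> q0 -1-> q0 -1-> q0 -1-> q0 -0-> q5 -1-> q4 -1-> q6 -0-> q5 -1-> q4  → end q4, accepted

2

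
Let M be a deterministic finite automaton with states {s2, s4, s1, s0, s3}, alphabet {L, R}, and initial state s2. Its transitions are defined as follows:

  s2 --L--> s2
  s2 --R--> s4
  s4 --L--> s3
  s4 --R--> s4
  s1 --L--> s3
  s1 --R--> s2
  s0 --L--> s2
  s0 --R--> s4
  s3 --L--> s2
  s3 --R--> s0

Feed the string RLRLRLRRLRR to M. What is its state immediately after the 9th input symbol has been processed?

s3

Trace: s2 -R-> s4 -L-> s3 -R-> s0 -L-> s2 -R-> s4 -L-> s3 -R-> s0 -R-> s4 -L-> s3
After 9 symbols: s3.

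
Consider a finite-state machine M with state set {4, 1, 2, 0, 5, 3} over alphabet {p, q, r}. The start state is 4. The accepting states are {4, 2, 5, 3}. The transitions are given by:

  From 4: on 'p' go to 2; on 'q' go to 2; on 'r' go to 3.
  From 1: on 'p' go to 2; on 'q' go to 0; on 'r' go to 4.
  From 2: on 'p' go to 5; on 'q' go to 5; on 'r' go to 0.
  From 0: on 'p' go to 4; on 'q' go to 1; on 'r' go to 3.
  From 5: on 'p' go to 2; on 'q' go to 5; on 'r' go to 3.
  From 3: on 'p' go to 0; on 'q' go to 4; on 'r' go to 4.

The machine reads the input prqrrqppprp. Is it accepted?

Yes

4 → 2 → 0 → 1 → 4 → 3 → 4 → 2 → 5 → 2 → 0 → 4
End state 4 is accepting.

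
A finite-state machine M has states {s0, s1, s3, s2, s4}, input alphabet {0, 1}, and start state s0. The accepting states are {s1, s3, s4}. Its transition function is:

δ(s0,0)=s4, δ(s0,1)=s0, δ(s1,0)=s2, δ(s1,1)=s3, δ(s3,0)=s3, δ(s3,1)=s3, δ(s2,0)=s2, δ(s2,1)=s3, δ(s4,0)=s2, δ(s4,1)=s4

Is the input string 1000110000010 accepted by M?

Trace: s0 -1-> s0 -0-> s4 -0-> s2 -0-> s2 -1-> s3 -1-> s3 -0-> s3 -0-> s3 -0-> s3 -0-> s3 -0-> s3 -1-> s3 -0-> s3
End state s3 is accepting.

Yes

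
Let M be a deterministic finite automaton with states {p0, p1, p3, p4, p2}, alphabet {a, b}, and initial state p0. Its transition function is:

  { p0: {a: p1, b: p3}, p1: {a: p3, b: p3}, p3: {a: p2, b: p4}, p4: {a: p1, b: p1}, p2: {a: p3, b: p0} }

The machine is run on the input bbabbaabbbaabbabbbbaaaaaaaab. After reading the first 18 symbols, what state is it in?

p3

start at p0
read 'b': p0 → p3
read 'b': p3 → p4
read 'a': p4 → p1
read 'b': p1 → p3
read 'b': p3 → p4
read 'a': p4 → p1
read 'a': p1 → p3
read 'b': p3 → p4
read 'b': p4 → p1
read 'b': p1 → p3
read 'a': p3 → p2
read 'a': p2 → p3
read 'b': p3 → p4
read 'b': p4 → p1
read 'a': p1 → p3
read 'b': p3 → p4
read 'b': p4 → p1
read 'b': p1 → p3
After 18 symbols: p3.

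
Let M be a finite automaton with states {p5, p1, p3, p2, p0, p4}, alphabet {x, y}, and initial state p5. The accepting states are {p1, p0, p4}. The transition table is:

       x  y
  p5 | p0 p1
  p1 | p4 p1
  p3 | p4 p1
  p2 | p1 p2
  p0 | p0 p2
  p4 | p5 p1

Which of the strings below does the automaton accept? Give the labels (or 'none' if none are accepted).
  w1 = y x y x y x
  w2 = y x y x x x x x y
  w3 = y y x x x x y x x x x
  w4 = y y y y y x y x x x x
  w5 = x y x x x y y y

w1, w3, w4, w5

w1: Trace: p5 -y-> p1 -x-> p4 -y-> p1 -x-> p4 -y-> p1 -x-> p4  → end p4, accepted
w2: Trace: p5 -y-> p1 -x-> p4 -y-> p1 -x-> p4 -x-> p5 -x-> p0 -x-> p0 -x-> p0 -y-> p2  → end p2, rejected
w3: Trace: p5 -y-> p1 -y-> p1 -x-> p4 -x-> p5 -x-> p0 -x-> p0 -y-> p2 -x-> p1 -x-> p4 -x-> p5 -x-> p0  → end p0, accepted
w4: Trace: p5 -y-> p1 -y-> p1 -y-> p1 -y-> p1 -y-> p1 -x-> p4 -y-> p1 -x-> p4 -x-> p5 -x-> p0 -x-> p0  → end p0, accepted
w5: Trace: p5 -x-> p0 -y-> p2 -x-> p1 -x-> p4 -x-> p5 -y-> p1 -y-> p1 -y-> p1  → end p1, accepted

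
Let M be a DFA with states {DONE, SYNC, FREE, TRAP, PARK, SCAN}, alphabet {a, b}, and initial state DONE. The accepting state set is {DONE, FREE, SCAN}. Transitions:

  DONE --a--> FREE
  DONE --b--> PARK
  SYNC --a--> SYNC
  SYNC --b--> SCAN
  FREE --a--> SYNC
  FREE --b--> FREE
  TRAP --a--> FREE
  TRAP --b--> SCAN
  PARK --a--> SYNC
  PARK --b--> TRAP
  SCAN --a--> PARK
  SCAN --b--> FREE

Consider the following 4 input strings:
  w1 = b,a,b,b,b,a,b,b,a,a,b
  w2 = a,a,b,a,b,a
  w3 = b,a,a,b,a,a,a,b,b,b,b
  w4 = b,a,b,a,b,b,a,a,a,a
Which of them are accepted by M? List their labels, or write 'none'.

w1, w2, w3

w1: DONE → PARK → SYNC → SCAN → FREE → FREE → SYNC → SCAN → FREE → SYNC → SYNC → SCAN  → end SCAN, accepted
w2: DONE → FREE → SYNC → SCAN → PARK → TRAP → FREE  → end FREE, accepted
w3: DONE → PARK → SYNC → SYNC → SCAN → PARK → SYNC → SYNC → SCAN → FREE → FREE → FREE  → end FREE, accepted
w4: DONE → PARK → SYNC → SCAN → PARK → TRAP → SCAN → PARK → SYNC → SYNC → SYNC  → end SYNC, rejected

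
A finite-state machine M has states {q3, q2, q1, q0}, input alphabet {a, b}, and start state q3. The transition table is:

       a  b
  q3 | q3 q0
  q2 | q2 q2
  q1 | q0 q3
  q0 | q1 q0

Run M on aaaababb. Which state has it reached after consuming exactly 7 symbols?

q3

Trace: q3 -a-> q3 -a-> q3 -a-> q3 -a-> q3 -b-> q0 -a-> q1 -b-> q3
After 7 symbols: q3.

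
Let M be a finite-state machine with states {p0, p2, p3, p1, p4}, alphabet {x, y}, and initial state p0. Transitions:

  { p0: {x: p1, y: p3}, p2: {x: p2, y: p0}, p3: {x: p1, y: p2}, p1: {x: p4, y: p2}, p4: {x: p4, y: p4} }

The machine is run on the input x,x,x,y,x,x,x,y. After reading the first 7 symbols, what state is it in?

start at p0
read 'x': p0 → p1
read 'x': p1 → p4
read 'x': p4 → p4
read 'y': p4 → p4
read 'x': p4 → p4
read 'x': p4 → p4
read 'x': p4 → p4
After 7 symbols: p4.

p4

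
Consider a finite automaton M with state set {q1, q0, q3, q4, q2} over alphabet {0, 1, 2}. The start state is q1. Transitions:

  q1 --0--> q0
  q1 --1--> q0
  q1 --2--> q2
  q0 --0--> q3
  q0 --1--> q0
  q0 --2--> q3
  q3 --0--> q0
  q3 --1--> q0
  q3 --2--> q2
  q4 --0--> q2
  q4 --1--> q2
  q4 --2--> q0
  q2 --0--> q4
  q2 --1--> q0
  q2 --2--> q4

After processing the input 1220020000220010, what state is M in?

q1 → q0 → q3 → q2 → q4 → q2 → q4 → q2 → q4 → q2 → q4 → q0 → q3 → q0 → q3 → q0 → q3

q3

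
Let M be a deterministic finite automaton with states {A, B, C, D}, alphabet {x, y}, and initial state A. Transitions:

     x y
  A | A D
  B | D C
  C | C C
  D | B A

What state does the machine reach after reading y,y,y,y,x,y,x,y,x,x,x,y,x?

start at A
read 'y': A → D
read 'y': D → A
read 'y': A → D
read 'y': D → A
read 'x': A → A
read 'y': A → D
read 'x': D → B
read 'y': B → C
read 'x': C → C
read 'x': C → C
read 'x': C → C
read 'y': C → C
read 'x': C → C

C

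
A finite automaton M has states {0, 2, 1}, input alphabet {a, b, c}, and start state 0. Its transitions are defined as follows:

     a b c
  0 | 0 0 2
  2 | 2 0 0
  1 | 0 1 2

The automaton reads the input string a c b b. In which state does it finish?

0

0 → 0 → 2 → 0 → 0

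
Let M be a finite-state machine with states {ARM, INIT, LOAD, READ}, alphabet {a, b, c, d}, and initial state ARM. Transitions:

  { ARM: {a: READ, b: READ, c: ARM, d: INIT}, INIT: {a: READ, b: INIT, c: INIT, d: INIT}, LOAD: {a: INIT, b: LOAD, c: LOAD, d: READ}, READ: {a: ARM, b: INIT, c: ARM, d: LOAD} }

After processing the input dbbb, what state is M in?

INIT

ARM → INIT → INIT → INIT → INIT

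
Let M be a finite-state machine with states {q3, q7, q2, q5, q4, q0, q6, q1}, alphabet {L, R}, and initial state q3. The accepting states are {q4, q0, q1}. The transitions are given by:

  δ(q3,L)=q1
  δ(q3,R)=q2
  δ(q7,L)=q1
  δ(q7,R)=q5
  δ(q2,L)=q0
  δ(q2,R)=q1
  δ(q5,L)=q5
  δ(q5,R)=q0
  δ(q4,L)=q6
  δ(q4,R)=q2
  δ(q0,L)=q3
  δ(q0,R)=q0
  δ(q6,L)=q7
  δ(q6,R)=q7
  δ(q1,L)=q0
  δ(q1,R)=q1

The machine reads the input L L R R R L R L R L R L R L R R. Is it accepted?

start at q3
read 'L': q3 → q1
read 'L': q1 → q0
read 'R': q0 → q0
read 'R': q0 → q0
read 'R': q0 → q0
read 'L': q0 → q3
read 'R': q3 → q2
read 'L': q2 → q0
read 'R': q0 → q0
read 'L': q0 → q3
read 'R': q3 → q2
read 'L': q2 → q0
read 'R': q0 → q0
read 'L': q0 → q3
read 'R': q3 → q2
read 'R': q2 → q1
End state q1 is accepting.

Yes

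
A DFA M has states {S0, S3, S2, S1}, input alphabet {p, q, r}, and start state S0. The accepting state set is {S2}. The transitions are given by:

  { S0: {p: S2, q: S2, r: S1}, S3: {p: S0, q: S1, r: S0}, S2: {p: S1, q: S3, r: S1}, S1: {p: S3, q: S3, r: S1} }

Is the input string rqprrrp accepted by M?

No

start at S0
read 'r': S0 → S1
read 'q': S1 → S3
read 'p': S3 → S0
read 'r': S0 → S1
read 'r': S1 → S1
read 'r': S1 → S1
read 'p': S1 → S3
End state S3 is not accepting.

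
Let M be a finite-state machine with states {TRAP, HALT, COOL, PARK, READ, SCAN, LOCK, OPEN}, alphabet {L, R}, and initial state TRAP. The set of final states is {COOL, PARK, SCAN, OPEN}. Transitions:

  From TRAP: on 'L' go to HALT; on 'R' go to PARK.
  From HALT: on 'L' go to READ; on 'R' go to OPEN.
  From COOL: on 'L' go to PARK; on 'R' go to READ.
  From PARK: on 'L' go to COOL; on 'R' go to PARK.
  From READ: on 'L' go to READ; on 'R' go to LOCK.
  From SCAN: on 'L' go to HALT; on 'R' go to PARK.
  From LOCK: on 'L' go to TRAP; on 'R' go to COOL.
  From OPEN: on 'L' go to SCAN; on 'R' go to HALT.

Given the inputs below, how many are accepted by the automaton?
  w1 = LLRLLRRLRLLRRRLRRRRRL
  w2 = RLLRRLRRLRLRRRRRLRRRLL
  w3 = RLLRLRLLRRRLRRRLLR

w1: Trace: TRAP -L-> HALT -L-> READ -R-> LOCK -L-> TRAP -L-> HALT -R-> OPEN -R-> HALT -L-> READ -R-> LOCK -L-> TRAP -L-> HALT -R-> OPEN -R-> HALT -R-> OPEN -L-> SCAN -R-> PARK -R-> PARK -R-> PARK -R-> PARK -R-> PARK -L-> COOL  → end COOL, accepted
w2: Trace: TRAP -R-> PARK -L-> COOL -L-> PARK -R-> PARK -R-> PARK -L-> COOL -R-> READ -R-> LOCK -L-> TRAP -R-> PARK -L-> COOL -R-> READ -R-> LOCK -R-> COOL -R-> READ -R-> LOCK -L-> TRAP -R-> PARK -R-> PARK -R-> PARK -L-> COOL -L-> PARK  → end PARK, accepted
w3: Trace: TRAP -R-> PARK -L-> COOL -L-> PARK -R-> PARK -L-> COOL -R-> READ -L-> READ -L-> READ -R-> LOCK -R-> COOL -R-> READ -L-> READ -R-> LOCK -R-> COOL -R-> READ -L-> READ -L-> READ -R-> LOCK  → end LOCK, rejected

2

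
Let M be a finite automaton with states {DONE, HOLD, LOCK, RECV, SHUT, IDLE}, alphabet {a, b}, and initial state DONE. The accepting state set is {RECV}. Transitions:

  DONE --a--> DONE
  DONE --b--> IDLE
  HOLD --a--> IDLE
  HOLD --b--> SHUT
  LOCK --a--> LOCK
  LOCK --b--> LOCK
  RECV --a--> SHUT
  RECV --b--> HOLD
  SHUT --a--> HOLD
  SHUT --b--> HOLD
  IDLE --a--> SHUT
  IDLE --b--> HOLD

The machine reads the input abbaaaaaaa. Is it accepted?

No

start at DONE
read 'a': DONE → DONE
read 'b': DONE → IDLE
read 'b': IDLE → HOLD
read 'a': HOLD → IDLE
read 'a': IDLE → SHUT
read 'a': SHUT → HOLD
read 'a': HOLD → IDLE
read 'a': IDLE → SHUT
read 'a': SHUT → HOLD
read 'a': HOLD → IDLE
End state IDLE is not accepting.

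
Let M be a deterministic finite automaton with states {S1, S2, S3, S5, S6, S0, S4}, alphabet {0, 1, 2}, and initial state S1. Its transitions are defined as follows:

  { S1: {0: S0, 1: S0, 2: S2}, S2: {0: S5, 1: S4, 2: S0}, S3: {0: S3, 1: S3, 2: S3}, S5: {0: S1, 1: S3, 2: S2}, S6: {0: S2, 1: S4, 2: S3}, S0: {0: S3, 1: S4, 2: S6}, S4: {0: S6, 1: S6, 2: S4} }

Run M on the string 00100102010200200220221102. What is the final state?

Trace: S1 -0-> S0 -0-> S3 -1-> S3 -0-> S3 -0-> S3 -1-> S3 -0-> S3 -2-> S3 -0-> S3 -1-> S3 -0-> S3 -2-> S3 -0-> S3 -0-> S3 -2-> S3 -0-> S3 -0-> S3 -2-> S3 -2-> S3 -0-> S3 -2-> S3 -2-> S3 -1-> S3 -1-> S3 -0-> S3 -2-> S3

S3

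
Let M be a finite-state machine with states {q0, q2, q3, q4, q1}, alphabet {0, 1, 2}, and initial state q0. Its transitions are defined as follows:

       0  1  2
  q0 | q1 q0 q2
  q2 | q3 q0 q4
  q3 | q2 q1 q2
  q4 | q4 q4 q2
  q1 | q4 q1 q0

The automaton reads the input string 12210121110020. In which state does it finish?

q3

Trace: q0 -1-> q0 -2-> q2 -2-> q4 -1-> q4 -0-> q4 -1-> q4 -2-> q2 -1-> q0 -1-> q0 -1-> q0 -0-> q1 -0-> q4 -2-> q2 -0-> q3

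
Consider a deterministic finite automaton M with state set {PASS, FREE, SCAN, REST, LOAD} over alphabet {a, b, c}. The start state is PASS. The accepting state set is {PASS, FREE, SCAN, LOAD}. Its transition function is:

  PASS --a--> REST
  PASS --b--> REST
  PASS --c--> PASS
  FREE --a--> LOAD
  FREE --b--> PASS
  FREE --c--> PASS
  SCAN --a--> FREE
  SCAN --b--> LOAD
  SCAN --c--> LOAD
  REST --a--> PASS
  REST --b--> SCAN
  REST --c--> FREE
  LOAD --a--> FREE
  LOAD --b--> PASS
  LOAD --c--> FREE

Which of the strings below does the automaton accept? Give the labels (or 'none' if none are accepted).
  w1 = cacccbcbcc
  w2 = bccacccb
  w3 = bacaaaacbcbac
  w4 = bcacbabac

w1: Trace: PASS -c-> PASS -a-> REST -c-> FREE -c-> PASS -c-> PASS -b-> REST -c-> FREE -b-> PASS -c-> PASS -c-> PASS  → end PASS, accepted
w2: Trace: PASS -b-> REST -c-> FREE -c-> PASS -a-> REST -c-> FREE -c-> PASS -c-> PASS -b-> REST  → end REST, rejected
w3: Trace: PASS -b-> REST -a-> PASS -c-> PASS -a-> REST -a-> PASS -a-> REST -a-> PASS -c-> PASS -b-> REST -c-> FREE -b-> PASS -a-> REST -c-> FREE  → end FREE, accepted
w4: Trace: PASS -b-> REST -c-> FREE -a-> LOAD -c-> FREE -b-> PASS -a-> REST -b-> SCAN -a-> FREE -c-> PASS  → end PASS, accepted

w1, w3, w4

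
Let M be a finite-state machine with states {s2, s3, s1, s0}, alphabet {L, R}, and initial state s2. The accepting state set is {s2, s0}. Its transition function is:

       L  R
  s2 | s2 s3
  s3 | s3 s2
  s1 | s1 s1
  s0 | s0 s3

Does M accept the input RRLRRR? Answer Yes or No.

s2 → s3 → s2 → s2 → s3 → s2 → s3
End state s3 is not accepting.

No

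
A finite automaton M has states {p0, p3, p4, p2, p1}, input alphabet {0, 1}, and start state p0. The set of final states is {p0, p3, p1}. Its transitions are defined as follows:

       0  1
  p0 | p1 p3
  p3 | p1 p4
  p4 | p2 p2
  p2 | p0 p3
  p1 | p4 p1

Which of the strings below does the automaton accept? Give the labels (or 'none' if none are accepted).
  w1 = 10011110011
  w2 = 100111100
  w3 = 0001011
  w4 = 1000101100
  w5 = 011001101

w1:
  start at p0
  read '1': p0 → p3
  read '0': p3 → p1
  read '0': p1 → p4
  read '1': p4 → p2
  read '1': p2 → p3
  read '1': p3 → p4
  read '1': p4 → p2
  read '0': p2 → p0
  read '0': p0 → p1
  read '1': p1 → p1
  read '1': p1 → p1
  end p1, accepted
w2:
  start at p0
  read '1': p0 → p3
  read '0': p3 → p1
  read '0': p1 → p4
  read '1': p4 → p2
  read '1': p2 → p3
  read '1': p3 → p4
  read '1': p4 → p2
  read '0': p2 → p0
  read '0': p0 → p1
  end p1, accepted
w3:
  start at p0
  read '0': p0 → p1
  read '0': p1 → p4
  read '0': p4 → p2
  read '1': p2 → p3
  read '0': p3 → p1
  read '1': p1 → p1
  read '1': p1 → p1
  end p1, accepted
w4:
  start at p0
  read '1': p0 → p3
  read '0': p3 → p1
  read '0': p1 → p4
  read '0': p4 → p2
  read '1': p2 → p3
  read '0': p3 → p1
  read '1': p1 → p1
  read '1': p1 → p1
  read '0': p1 → p4
  read '0': p4 → p2
  end p2, rejected
w5:
  start at p0
  read '0': p0 → p1
  read '1': p1 → p1
  read '1': p1 → p1
  read '0': p1 → p4
  read '0': p4 → p2
  read '1': p2 → p3
  read '1': p3 → p4
  read '0': p4 → p2
  read '1': p2 → p3
  end p3, accepted

w1, w2, w3, w5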